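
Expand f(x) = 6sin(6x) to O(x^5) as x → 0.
36*x - 216*x**3 + O(x**5)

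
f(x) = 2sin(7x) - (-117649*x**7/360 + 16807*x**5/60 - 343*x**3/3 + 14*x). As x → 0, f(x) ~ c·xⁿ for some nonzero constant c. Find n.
9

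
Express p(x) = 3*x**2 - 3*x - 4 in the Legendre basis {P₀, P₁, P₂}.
(-3)P₀ + (-3)P₁ + (2)P₂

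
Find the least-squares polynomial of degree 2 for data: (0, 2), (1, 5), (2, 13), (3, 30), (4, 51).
71/35 + (-39/70)x + (45/14)x²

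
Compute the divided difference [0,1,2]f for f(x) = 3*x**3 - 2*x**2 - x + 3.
7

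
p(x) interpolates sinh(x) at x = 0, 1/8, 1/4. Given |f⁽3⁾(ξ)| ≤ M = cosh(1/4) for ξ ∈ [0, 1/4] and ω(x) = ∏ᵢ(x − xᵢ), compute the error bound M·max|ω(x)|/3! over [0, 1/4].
sqrt(3)*cosh(1/4)/13824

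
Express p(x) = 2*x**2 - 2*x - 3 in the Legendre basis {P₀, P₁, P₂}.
(-7/3)P₀ + (-2)P₁ + (4/3)P₂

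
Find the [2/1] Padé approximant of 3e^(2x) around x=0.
(2*x**2 + 4*x + 3)/(1 - 2*x/3)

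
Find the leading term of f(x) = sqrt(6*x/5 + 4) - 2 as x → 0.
3*x/10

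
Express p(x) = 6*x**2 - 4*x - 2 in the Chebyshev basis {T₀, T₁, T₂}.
T₀ + (-4)T₁ + (3)T₂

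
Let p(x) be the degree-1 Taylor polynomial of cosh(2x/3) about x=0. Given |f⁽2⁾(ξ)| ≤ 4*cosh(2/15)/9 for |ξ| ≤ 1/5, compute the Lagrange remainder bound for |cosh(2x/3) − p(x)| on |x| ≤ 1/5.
2*cosh(2/15)/225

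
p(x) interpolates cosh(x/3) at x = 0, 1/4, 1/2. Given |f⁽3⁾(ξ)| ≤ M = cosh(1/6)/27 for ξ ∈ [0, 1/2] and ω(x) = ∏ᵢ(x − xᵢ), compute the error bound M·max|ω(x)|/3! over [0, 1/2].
sqrt(3)*cosh(1/6)/46656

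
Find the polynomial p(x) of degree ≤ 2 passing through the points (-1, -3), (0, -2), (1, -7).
-3*x**2 - 2*x - 2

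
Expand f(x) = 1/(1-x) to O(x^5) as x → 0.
1 + x + x**2 + x**3 + x**4 + O(x**5)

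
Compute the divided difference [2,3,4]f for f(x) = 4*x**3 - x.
36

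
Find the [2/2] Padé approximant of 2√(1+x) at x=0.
(5*x**2/8 + 5*x/2 + 2)/(x**2/16 + 3*x/4 + 1)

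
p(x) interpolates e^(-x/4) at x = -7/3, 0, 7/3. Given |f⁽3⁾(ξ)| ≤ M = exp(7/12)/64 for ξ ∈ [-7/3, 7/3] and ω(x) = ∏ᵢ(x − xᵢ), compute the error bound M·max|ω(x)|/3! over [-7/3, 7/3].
343*sqrt(3)*exp(7/12)/46656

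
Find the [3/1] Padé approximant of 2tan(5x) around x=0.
250*x**3/3 + 10*x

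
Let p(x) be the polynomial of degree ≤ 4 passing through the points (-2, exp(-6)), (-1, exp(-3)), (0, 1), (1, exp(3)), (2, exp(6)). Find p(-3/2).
((-5*exp(6) - 70 + 28*exp(3))*exp(6) + 35 + 140*exp(3))*exp(-6)/128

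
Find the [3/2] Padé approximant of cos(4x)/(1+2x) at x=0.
(32*x**3/3 - 16*x**2/3 - 2*x + 1)/(1 - 4*x**2/3)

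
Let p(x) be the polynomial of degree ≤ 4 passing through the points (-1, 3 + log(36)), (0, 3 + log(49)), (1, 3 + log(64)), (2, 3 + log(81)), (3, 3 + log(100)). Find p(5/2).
3 + log(81*2**(3/16)*3**(19/64)*5**(35/64)*7**(7/16)/8)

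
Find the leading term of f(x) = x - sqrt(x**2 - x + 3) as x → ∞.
1/2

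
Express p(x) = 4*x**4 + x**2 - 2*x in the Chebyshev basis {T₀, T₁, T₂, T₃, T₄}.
(2)T₀ + (-2)T₁ + (5/2)T₂ + (1/2)T₄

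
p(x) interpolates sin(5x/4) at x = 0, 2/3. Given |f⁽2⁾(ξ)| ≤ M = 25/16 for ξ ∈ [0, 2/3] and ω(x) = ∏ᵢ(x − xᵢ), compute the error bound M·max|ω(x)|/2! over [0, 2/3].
25/288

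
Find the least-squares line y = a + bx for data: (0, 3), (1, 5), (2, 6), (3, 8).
a = 31/10, b = 8/5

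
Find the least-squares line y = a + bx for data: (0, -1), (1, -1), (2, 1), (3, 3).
a = -8/5, b = 7/5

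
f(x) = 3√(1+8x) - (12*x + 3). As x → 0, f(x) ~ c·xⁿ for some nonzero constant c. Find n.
2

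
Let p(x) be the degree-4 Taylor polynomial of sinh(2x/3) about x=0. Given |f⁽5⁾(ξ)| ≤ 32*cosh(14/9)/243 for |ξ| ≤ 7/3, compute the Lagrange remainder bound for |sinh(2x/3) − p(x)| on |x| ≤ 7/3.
67228*cosh(14/9)/885735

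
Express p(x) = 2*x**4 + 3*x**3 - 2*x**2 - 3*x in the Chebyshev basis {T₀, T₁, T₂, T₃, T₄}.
(-1/4)T₀ + (-3/4)T₁ + (3/4)T₃ + (1/4)T₄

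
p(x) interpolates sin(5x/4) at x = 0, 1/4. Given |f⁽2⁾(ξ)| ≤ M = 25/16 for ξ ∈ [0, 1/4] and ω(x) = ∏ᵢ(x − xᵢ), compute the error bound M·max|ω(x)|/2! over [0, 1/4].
25/2048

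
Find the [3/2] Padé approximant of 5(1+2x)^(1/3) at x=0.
(56*x**3/81 + 28*x**2/3 + 14*x + 5)/(8*x**2/9 + 32*x/15 + 1)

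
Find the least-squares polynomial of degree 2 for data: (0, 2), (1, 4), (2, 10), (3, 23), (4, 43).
82/35 + (-153/70)x + (43/14)x²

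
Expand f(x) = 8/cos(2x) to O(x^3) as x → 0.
8 + 16*x**2 + O(x**3)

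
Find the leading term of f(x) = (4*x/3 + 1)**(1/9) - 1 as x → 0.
4*x/27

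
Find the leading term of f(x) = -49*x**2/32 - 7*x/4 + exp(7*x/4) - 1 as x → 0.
343*x**3/384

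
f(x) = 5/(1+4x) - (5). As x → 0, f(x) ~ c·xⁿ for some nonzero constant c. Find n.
1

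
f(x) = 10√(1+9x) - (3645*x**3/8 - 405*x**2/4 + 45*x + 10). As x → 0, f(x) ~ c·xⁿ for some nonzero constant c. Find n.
4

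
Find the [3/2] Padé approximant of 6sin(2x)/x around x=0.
(12 - 28*x**2/5)/(x**2/5 + 1)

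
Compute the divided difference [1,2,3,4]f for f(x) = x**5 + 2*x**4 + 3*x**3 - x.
88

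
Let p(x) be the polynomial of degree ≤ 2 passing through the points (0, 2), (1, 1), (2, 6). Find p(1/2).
3/4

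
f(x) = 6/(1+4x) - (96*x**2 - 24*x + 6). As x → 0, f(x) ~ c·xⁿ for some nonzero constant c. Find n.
3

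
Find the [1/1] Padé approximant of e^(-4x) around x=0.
(1 - 2*x)/(2*x + 1)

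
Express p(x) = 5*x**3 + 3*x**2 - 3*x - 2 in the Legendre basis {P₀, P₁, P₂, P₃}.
-P₀ + (2)P₂ + (2)P₃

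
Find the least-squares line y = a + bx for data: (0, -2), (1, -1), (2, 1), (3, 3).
a = -23/10, b = 17/10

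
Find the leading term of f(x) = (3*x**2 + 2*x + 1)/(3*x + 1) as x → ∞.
x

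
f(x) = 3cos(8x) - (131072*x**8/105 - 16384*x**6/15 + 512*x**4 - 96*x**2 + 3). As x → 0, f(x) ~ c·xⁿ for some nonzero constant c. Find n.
10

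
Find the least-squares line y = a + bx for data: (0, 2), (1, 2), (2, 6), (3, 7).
a = 7/5, b = 19/10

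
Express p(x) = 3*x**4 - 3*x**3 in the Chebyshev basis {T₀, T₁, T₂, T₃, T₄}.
(9/8)T₀ + (-9/4)T₁ + (3/2)T₂ + (-3/4)T₃ + (3/8)T₄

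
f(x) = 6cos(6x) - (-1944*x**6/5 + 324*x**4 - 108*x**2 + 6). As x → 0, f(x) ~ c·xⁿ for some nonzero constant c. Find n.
8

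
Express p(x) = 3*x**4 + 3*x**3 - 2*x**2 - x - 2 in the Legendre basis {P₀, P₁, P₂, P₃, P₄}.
(-31/15)P₀ + (4/5)P₁ + (8/21)P₂ + (6/5)P₃ + (24/35)P₄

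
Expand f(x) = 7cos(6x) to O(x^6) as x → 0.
7 - 126*x**2 + 378*x**4 + O(x**6)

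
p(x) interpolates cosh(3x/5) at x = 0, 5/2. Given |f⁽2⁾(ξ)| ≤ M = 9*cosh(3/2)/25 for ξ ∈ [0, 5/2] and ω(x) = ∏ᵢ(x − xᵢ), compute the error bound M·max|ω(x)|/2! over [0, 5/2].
9*cosh(3/2)/32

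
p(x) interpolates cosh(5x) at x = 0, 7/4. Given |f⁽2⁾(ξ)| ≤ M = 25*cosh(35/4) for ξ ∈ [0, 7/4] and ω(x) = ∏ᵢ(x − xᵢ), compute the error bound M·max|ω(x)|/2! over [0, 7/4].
1225*cosh(35/4)/128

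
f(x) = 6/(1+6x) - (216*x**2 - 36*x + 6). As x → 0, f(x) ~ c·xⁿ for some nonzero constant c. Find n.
3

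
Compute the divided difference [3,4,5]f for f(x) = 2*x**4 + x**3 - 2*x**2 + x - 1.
204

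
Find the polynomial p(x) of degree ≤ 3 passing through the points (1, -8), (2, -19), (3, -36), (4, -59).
-3*x**2 - 2*x - 3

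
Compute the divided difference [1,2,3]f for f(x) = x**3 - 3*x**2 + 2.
3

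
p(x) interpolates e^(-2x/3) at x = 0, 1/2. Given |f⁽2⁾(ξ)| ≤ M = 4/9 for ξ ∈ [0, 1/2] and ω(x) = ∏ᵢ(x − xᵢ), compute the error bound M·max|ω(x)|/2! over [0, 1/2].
1/72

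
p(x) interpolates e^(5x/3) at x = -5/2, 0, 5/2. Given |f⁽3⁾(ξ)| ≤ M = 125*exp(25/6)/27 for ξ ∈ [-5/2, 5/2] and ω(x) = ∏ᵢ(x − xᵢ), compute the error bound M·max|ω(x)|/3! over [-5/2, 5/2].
15625*sqrt(3)*exp(25/6)/5832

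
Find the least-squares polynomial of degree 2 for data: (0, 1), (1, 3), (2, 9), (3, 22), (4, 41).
44/35 + (-127/70)x + (41/14)x²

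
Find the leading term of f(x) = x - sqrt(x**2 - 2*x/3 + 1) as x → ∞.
1/3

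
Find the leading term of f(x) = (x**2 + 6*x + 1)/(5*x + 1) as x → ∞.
x/5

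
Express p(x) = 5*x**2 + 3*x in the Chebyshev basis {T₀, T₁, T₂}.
(5/2)T₀ + (3)T₁ + (5/2)T₂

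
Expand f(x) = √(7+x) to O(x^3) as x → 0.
sqrt(7) + sqrt(7)*x/14 - sqrt(7)*x**2/392 + O(x**3)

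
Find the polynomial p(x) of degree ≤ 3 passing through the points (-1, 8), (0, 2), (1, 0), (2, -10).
-2*x**3 + 2*x**2 - 2*x + 2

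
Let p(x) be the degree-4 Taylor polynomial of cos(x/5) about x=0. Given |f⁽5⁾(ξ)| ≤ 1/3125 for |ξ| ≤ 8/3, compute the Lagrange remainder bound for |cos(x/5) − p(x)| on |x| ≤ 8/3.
4096/11390625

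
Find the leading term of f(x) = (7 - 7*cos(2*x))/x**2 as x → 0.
14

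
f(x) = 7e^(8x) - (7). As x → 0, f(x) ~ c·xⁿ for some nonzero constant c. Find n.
1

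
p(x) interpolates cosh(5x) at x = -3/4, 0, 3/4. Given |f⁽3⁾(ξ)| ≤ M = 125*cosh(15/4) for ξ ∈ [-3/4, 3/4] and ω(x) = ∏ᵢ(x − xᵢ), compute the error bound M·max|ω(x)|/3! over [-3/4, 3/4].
125*sqrt(3)*cosh(15/4)/64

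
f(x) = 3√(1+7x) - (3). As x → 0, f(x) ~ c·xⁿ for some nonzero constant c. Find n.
1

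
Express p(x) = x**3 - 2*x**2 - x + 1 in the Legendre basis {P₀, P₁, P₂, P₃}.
(1/3)P₀ + (-2/5)P₁ + (-4/3)P₂ + (2/5)P₃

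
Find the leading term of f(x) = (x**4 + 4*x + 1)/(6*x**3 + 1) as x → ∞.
x/6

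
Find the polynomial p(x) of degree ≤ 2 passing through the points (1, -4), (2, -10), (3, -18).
-x**2 - 3*x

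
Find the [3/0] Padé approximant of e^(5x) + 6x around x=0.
125*x**3/6 + 25*x**2/2 + 11*x + 1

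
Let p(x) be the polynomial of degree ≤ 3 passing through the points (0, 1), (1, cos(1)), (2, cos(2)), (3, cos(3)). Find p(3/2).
9*cos(2)/16 - 1/16 - cos(3)/16 + 9*cos(1)/16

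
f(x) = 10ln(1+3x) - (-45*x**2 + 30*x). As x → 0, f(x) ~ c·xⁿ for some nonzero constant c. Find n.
3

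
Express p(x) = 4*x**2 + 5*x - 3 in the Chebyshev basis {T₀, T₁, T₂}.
-T₀ + (5)T₁ + (2)T₂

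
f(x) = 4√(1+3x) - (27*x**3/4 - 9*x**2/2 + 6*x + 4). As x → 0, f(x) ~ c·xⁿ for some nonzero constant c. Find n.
4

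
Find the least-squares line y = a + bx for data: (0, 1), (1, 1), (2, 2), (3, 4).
a = 1/2, b = 1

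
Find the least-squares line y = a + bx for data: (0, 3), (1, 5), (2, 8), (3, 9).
a = 31/10, b = 21/10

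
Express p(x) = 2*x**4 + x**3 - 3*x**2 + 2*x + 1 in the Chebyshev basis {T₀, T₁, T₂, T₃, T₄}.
(1/4)T₀ + (11/4)T₁ + (-1/2)T₂ + (1/4)T₃ + (1/4)T₄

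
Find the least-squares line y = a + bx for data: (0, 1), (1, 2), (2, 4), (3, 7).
a = 1/2, b = 2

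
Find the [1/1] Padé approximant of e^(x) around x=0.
(x/2 + 1)/(1 - x/2)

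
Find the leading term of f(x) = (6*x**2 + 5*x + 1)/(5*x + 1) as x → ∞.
6*x/5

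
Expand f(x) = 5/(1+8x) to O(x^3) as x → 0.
5 - 40*x + 320*x**2 + O(x**3)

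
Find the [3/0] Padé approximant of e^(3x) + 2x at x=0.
9*x**3/2 + 9*x**2/2 + 5*x + 1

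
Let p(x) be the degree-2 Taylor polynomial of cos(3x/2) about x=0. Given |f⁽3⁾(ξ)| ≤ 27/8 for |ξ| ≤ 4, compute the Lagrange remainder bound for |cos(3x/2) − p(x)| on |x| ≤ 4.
36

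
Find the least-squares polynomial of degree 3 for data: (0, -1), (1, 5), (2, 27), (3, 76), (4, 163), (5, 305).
-25/21 + (230/63)x + (20/21)x² + (19/9)x³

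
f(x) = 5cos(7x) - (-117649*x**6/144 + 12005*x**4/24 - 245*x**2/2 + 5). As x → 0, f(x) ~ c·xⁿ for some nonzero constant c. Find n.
8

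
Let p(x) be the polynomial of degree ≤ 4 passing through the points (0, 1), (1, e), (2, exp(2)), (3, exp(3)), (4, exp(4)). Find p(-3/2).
-385*exp(3)/32 - 693*e/32 + 1155/128 + 315*exp(4)/128 + 1485*exp(2)/64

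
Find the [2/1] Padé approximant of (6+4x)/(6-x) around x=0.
(2*x/3 + 1)/(1 - x/6)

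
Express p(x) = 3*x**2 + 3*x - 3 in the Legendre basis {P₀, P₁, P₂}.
(-2)P₀ + (3)P₁ + (2)P₂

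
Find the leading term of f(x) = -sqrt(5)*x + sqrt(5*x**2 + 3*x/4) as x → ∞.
3*sqrt(5)/40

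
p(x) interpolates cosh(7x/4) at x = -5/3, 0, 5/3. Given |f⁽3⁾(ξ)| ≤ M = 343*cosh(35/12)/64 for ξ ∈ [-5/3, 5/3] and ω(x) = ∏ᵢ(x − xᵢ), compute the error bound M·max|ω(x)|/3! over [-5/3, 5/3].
42875*sqrt(3)*cosh(35/12)/46656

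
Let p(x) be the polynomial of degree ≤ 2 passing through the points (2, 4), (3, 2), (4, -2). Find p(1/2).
13/4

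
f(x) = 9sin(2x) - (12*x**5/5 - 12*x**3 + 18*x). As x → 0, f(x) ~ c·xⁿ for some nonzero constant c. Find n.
7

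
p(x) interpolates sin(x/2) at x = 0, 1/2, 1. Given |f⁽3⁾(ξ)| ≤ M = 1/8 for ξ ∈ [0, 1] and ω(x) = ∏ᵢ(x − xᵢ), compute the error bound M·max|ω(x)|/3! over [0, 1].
sqrt(3)/1728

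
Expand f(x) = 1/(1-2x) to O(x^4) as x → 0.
1 + 2*x + 4*x**2 + 8*x**3 + O(x**4)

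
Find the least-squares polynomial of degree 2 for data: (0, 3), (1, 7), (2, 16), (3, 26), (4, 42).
104/35 + (179/70)x + (25/14)x²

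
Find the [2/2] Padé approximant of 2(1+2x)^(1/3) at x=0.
(56*x**2/27 + 14*x/3 + 2)/(10*x**2/27 + 5*x/3 + 1)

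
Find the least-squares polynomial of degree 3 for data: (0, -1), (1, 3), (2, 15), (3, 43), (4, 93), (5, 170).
-8/9 + (211/189)x + (349/252)x² + (113/108)x³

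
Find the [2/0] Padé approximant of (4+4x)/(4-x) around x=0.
5*x**2/16 + 5*x/4 + 1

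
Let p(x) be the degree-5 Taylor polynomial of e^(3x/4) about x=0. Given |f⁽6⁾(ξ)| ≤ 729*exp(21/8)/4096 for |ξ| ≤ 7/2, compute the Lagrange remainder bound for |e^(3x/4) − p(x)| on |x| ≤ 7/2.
9529569*exp(21/8)/20971520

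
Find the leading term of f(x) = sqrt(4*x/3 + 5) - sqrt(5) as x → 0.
2*sqrt(5)*x/15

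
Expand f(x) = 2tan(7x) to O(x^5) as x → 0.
14*x + 686*x**3/3 + O(x**5)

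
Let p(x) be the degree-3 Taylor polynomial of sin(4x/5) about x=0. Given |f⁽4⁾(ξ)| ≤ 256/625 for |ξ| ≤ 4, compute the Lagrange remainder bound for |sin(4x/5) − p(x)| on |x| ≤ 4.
8192/1875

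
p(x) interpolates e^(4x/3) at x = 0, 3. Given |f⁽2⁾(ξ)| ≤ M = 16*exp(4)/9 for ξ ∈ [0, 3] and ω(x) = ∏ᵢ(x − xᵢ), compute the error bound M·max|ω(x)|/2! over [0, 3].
2*exp(4)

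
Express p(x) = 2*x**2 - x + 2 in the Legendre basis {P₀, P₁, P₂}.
(8/3)P₀ - P₁ + (4/3)P₂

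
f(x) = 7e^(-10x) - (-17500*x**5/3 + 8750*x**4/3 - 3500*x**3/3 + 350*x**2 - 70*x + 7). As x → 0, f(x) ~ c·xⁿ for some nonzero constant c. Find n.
6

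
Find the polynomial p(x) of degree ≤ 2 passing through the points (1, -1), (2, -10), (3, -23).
-2*x**2 - 3*x + 4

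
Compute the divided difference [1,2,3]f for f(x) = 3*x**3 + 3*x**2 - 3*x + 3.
21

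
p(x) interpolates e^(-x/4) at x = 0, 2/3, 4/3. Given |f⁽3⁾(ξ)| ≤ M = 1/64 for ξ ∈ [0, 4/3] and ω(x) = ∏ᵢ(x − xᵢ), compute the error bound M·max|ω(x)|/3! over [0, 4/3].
sqrt(3)/5832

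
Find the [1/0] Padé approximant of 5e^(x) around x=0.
5*x + 5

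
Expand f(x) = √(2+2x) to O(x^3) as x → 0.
sqrt(2) + sqrt(2)*x/2 - sqrt(2)*x**2/8 + O(x**3)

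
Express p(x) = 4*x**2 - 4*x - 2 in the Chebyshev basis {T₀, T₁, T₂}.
(-4)T₁ + (2)T₂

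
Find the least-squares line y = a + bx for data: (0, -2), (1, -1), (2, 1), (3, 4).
a = -5/2, b = 2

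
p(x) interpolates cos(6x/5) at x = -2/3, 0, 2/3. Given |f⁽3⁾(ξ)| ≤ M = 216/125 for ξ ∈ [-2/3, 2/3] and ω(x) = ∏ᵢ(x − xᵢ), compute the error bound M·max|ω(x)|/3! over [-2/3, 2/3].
64*sqrt(3)/3375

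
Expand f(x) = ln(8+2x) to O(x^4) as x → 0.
log(8) + x/4 - x**2/32 + x**3/192 + O(x**4)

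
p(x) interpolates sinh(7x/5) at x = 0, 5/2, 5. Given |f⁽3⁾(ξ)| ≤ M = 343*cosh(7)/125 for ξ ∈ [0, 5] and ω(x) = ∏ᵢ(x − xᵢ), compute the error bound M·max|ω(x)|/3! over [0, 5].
343*sqrt(3)*cosh(7)/216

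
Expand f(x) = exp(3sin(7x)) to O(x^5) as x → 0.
1 + 21*x + 441*x**2/2 + 1372*x**3 + 36015*x**4/8 + O(x**5)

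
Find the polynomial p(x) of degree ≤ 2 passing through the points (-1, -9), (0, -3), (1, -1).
-2*x**2 + 4*x - 3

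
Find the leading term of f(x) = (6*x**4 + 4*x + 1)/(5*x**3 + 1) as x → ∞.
6*x/5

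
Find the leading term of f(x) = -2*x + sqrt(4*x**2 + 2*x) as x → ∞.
1/2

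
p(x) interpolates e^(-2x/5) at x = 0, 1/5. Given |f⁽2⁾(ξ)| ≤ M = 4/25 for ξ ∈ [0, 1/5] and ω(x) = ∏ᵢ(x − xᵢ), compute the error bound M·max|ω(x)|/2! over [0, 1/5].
1/1250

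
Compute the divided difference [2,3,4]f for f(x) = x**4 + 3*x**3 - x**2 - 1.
81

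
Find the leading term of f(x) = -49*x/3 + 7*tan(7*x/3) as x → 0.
2401*x**3/81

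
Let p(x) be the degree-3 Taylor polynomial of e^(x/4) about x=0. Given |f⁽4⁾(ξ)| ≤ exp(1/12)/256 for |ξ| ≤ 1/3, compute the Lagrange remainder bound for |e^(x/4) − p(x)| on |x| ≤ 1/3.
exp(1/12)/497664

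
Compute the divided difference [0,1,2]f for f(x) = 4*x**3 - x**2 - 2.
11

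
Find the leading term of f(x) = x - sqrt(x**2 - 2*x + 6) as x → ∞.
1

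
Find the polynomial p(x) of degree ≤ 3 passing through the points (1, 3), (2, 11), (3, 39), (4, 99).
2*x**3 - 2*x**2 + 3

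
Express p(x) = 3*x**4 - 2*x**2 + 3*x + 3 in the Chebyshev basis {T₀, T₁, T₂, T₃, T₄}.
(25/8)T₀ + (3)T₁ + (1/2)T₂ + (3/8)T₄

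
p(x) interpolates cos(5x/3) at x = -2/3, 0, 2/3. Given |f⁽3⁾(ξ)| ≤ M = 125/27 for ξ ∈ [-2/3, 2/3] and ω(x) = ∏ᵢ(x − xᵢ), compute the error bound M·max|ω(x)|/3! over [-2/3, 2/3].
1000*sqrt(3)/19683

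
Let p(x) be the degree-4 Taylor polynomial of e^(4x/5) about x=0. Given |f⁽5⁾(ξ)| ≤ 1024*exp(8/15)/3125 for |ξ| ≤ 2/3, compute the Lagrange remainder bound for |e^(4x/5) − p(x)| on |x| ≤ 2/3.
4096*exp(8/15)/11390625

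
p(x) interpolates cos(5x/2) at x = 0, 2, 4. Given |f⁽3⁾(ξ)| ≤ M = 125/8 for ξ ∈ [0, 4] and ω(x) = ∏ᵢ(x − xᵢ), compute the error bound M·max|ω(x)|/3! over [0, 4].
125*sqrt(3)/27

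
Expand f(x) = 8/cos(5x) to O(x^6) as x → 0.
8 + 100*x**2 + 3125*x**4/3 + O(x**6)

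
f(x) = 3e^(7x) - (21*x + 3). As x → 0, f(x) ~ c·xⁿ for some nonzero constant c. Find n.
2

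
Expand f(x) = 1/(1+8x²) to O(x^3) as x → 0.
1 - 8*x**2 + O(x**3)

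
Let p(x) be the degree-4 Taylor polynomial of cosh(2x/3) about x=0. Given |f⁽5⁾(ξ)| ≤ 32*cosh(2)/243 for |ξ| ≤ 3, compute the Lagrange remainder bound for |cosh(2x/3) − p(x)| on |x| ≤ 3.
4*cosh(2)/15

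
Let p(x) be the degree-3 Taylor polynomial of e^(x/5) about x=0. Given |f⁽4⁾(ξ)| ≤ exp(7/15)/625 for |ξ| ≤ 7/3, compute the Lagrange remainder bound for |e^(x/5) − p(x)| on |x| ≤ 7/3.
2401*exp(7/15)/1215000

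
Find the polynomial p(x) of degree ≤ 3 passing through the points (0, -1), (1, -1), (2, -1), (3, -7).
-x**3 + 3*x**2 - 2*x - 1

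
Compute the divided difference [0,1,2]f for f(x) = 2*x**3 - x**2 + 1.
5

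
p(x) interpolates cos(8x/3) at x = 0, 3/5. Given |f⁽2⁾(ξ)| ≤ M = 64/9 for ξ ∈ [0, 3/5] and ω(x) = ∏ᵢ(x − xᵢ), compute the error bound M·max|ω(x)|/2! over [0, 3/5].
8/25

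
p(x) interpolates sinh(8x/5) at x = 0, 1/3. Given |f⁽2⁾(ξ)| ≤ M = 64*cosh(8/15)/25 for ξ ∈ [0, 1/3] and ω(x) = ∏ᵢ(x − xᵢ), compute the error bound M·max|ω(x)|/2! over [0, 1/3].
8*cosh(8/15)/225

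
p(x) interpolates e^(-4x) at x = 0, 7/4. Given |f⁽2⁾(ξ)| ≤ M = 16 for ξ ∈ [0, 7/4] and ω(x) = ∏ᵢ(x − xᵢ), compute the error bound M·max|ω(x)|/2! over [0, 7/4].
49/8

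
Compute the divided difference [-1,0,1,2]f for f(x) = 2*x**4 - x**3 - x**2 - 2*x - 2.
3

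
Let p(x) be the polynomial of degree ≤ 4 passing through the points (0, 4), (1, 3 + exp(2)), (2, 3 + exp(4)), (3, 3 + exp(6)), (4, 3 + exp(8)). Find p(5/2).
-5*exp(8)/128 - 5*exp(2)/32 + 387/128 + 45*exp(4)/64 + 15*exp(6)/32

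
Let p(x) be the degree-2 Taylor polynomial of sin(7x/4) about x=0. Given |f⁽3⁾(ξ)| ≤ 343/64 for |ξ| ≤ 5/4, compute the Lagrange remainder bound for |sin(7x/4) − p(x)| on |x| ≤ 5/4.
42875/24576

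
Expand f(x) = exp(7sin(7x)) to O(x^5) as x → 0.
1 + 49*x + 2401*x**2/2 + 19208*x**3 + 1764735*x**4/8 + O(x**5)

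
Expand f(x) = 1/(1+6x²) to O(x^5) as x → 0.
1 - 6*x**2 + 36*x**4 + O(x**5)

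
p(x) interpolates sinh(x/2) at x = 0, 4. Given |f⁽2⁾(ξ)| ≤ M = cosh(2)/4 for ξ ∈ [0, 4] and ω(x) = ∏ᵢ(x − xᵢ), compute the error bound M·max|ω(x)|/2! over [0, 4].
cosh(2)/2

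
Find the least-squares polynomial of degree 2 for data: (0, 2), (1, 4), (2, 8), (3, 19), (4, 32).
15/7 + (-11/14)x + (29/14)x²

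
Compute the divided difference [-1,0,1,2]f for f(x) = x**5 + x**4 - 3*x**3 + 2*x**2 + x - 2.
4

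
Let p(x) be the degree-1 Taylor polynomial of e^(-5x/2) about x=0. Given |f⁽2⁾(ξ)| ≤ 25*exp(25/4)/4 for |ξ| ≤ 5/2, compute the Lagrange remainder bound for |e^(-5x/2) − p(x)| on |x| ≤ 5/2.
625*exp(25/4)/32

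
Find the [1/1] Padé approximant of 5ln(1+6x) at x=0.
30*x/(3*x + 1)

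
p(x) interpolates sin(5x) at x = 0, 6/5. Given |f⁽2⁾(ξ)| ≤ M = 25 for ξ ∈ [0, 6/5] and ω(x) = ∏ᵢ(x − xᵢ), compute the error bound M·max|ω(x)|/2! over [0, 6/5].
9/2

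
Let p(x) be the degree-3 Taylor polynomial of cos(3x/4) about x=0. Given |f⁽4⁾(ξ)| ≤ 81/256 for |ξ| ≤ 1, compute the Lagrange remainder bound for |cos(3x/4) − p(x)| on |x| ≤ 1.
27/2048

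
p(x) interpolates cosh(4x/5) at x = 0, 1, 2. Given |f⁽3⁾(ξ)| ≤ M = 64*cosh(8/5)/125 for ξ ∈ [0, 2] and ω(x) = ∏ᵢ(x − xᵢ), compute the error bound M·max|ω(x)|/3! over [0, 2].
64*sqrt(3)*cosh(8/5)/3375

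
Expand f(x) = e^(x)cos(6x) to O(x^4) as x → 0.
1 + x - 35*x**2/2 - 107*x**3/6 + O(x**4)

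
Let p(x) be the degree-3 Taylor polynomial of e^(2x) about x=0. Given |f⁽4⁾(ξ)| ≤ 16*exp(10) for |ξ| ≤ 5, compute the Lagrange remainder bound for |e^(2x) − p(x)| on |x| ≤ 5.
1250*exp(10)/3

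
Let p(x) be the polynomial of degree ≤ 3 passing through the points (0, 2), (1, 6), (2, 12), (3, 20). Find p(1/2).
15/4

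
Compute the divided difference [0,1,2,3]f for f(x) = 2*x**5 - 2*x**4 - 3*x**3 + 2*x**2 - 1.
35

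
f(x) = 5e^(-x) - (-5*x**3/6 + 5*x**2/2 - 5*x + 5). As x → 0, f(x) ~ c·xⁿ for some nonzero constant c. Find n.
4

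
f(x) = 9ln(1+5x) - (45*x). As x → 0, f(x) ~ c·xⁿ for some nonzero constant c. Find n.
2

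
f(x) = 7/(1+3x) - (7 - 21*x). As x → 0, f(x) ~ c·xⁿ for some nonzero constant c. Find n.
2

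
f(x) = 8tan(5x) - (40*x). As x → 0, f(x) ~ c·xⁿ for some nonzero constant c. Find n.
3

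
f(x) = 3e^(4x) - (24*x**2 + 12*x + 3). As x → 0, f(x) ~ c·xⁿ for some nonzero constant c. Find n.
3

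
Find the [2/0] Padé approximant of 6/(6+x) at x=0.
x**2/36 - x/6 + 1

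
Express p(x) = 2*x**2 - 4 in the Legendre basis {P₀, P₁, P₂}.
(-10/3)P₀ + (4/3)P₂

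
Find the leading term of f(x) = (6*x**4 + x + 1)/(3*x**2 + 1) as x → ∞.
2*x**2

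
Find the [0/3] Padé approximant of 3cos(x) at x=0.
3/(x**2/2 + 1)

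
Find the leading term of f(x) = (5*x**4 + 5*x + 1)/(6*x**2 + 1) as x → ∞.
5*x**2/6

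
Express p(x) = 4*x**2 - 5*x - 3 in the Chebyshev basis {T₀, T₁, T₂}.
-T₀ + (-5)T₁ + (2)T₂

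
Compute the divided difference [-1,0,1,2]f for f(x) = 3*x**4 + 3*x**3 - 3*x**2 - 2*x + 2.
9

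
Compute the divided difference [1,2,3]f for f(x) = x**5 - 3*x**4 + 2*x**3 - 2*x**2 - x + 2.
25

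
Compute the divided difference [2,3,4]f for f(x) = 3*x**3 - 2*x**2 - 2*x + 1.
25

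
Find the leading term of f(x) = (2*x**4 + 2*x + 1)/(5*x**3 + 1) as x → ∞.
2*x/5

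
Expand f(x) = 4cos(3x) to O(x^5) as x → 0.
4 - 18*x**2 + 27*x**4/2 + O(x**5)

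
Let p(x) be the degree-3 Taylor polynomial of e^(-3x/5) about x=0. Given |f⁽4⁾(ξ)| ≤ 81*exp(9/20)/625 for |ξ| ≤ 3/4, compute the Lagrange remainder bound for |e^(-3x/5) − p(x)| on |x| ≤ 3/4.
2187*exp(9/20)/1280000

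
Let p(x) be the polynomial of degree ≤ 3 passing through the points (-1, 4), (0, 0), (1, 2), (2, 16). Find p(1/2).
-1/8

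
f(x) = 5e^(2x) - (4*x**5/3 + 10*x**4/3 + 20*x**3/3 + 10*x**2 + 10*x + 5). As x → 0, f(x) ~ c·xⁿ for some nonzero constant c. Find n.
6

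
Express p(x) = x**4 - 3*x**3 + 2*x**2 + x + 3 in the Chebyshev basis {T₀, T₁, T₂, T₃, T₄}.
(35/8)T₀ + (-5/4)T₁ + (3/2)T₂ + (-3/4)T₃ + (1/8)T₄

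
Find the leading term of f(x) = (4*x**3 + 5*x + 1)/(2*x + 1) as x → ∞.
2*x**2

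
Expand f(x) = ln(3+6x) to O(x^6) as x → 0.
log(3) + 2*x - 2*x**2 + 8*x**3/3 - 4*x**4 + 32*x**5/5 + O(x**6)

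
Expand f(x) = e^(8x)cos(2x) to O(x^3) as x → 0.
1 + 8*x + 30*x**2 + O(x**3)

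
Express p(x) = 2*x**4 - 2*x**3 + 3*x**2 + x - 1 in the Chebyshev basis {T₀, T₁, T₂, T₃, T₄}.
(5/4)T₀ + (-1/2)T₁ + (5/2)T₂ + (-1/2)T₃ + (1/4)T₄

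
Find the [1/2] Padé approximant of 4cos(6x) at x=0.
4/(18*x**2 + 1)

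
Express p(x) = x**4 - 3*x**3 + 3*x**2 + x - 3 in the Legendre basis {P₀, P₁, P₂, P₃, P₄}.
(-9/5)P₀ + (-4/5)P₁ + (18/7)P₂ + (-6/5)P₃ + (8/35)P₄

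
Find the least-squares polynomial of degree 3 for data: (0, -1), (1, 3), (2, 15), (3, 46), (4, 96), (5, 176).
-115/126 + (451/756)x + (67/36)x² + (55/54)x³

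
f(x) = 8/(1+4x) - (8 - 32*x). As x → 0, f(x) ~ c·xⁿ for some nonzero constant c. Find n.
2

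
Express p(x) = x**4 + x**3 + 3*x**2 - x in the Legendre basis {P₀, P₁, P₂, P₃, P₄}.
(6/5)P₀ + (-2/5)P₁ + (18/7)P₂ + (2/5)P₃ + (8/35)P₄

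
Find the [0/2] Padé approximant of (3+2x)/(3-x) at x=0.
1/(2*x**2/3 - x + 1)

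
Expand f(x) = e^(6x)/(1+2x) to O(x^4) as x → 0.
1 + 4*x + 10*x**2 + 16*x**3 + O(x**4)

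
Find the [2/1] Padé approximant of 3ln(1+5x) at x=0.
5*x*(5*x + 6)/(2*(10*x/3 + 1))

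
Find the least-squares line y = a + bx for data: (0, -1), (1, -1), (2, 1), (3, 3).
a = -8/5, b = 7/5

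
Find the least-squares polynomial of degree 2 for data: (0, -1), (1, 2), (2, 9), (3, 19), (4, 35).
-6/7 + (43/70)x + (29/14)x²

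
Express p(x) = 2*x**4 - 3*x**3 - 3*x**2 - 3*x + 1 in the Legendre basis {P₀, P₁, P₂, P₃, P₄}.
(2/5)P₀ + (-24/5)P₁ + (-6/7)P₂ + (-6/5)P₃ + (16/35)P₄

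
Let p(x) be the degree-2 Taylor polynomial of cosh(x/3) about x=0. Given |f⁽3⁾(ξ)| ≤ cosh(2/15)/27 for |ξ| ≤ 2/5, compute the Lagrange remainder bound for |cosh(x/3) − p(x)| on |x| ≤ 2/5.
4*cosh(2/15)/10125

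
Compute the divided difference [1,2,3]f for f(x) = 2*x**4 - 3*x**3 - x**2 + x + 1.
31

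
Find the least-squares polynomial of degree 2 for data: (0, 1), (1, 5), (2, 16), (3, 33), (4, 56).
31/35 + (43/35)x + (22/7)x²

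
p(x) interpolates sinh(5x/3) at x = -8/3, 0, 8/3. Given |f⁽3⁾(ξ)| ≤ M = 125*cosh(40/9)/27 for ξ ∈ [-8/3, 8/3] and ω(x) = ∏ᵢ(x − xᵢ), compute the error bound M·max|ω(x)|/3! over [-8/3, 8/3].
64000*sqrt(3)*cosh(40/9)/19683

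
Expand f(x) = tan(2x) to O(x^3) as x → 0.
2*x + O(x**3)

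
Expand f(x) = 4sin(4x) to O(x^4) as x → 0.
16*x - 128*x**3/3 + O(x**4)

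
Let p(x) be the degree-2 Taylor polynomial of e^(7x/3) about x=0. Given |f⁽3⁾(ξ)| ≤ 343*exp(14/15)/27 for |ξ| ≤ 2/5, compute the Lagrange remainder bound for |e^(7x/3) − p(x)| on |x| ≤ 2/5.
1372*exp(14/15)/10125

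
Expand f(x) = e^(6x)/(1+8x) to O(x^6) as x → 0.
1 - 2*x + 34*x**2 - 236*x**3 + 1942*x**4 - 77356*x**5/5 + O(x**6)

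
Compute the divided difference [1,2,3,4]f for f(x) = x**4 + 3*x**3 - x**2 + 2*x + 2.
13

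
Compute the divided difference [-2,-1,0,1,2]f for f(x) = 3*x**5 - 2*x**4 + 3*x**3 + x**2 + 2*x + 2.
-2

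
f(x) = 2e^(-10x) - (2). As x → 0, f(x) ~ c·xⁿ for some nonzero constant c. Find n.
1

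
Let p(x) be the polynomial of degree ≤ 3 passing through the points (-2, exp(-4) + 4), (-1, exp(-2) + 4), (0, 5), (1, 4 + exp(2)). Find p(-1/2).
(-1 + 9*exp(2) + (73 - exp(2))*exp(4))*exp(-4)/16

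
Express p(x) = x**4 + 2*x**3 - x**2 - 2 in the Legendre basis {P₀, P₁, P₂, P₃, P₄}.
(-32/15)P₀ + (6/5)P₁ + (-2/21)P₂ + (4/5)P₃ + (8/35)P₄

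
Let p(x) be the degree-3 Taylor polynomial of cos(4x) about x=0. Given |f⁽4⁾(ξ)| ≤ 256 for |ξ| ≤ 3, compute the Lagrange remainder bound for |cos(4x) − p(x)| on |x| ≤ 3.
864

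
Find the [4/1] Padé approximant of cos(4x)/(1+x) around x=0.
(32*x**4/3 - 8*x**2 + 1)/(x + 1)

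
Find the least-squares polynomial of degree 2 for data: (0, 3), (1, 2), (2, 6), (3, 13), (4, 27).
109/35 + (-247/70)x + (33/14)x²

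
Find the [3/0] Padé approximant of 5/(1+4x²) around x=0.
5 - 20*x**2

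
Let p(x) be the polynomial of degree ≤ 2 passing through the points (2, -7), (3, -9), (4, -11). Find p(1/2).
-4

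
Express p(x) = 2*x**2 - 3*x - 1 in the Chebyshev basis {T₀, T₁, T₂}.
(-3)T₁ + T₂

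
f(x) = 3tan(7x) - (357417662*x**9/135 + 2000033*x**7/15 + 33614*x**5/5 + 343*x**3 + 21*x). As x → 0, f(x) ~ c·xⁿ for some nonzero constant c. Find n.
11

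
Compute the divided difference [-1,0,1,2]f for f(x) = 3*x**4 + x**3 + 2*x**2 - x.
7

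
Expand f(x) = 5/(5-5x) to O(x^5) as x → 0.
1 + x + x**2 + x**3 + x**4 + O(x**5)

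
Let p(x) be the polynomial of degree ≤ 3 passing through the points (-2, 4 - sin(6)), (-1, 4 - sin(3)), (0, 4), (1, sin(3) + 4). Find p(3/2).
5*sin(6)/16 + 7*sin(3)/8 + 4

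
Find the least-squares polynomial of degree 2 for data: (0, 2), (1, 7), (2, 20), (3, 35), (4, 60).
2 + (12/5)x + (3)x²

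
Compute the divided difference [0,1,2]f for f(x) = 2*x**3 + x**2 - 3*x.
7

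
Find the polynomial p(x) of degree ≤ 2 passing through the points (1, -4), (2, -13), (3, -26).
-2*x**2 - 3*x + 1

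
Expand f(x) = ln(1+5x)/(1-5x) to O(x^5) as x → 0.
5*x + 25*x**2/2 + 625*x**3/6 + 4375*x**4/12 + O(x**5)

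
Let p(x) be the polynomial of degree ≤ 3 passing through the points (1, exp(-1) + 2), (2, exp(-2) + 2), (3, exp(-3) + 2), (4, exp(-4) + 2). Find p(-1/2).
(-189*exp(2) - 35 + 135*e + 32*exp(4) + 105*exp(3))*exp(-4)/16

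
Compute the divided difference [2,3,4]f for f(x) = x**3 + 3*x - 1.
9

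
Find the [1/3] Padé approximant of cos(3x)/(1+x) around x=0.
(1 - 15*x/4)/(-99*x**3/8 + 3*x**2/4 - 11*x/4 + 1)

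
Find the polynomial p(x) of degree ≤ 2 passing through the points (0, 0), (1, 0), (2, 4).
2*x**2 - 2*x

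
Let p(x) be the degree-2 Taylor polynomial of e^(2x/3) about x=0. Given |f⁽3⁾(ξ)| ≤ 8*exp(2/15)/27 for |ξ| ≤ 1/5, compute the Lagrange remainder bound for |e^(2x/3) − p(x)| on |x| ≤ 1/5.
4*exp(2/15)/10125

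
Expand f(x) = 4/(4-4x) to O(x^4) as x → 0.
1 + x + x**2 + x**3 + O(x**4)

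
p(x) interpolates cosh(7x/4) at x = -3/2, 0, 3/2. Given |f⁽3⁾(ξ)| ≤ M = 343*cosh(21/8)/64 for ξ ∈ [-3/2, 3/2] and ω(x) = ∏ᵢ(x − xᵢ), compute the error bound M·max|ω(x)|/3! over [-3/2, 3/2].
343*sqrt(3)*cosh(21/8)/512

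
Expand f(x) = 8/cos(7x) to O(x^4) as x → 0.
8 + 196*x**2 + O(x**4)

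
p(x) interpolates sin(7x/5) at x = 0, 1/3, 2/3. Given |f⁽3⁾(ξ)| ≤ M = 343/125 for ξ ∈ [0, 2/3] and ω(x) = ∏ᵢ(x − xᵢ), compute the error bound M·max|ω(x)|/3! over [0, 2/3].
343*sqrt(3)/91125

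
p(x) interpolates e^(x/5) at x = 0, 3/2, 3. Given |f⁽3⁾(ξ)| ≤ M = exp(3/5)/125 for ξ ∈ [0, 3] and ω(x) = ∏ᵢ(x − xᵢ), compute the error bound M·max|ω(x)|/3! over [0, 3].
sqrt(3)*exp(3/5)/1000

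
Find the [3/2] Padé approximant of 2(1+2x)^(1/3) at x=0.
(112*x**3/405 + 56*x**2/15 + 28*x/5 + 2)/(8*x**2/9 + 32*x/15 + 1)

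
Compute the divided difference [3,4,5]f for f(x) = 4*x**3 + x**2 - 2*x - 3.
49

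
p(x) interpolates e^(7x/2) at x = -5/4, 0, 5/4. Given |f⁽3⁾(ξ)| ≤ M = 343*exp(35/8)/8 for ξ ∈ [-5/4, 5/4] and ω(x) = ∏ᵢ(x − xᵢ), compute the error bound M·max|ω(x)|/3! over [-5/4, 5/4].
42875*sqrt(3)*exp(35/8)/13824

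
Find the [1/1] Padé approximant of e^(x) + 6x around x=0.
(97*x/14 + 1)/(1 - x/14)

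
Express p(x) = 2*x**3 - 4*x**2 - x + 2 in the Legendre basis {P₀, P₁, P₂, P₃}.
(2/3)P₀ + (1/5)P₁ + (-8/3)P₂ + (4/5)P₃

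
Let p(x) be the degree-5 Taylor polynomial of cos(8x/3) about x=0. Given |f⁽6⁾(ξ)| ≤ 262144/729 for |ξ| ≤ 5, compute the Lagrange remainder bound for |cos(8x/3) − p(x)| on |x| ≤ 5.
51200000/6561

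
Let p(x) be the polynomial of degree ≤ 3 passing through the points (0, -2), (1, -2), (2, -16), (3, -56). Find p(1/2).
-1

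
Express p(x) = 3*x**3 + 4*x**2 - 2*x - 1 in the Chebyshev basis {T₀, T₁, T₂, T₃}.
T₀ + (1/4)T₁ + (2)T₂ + (3/4)T₃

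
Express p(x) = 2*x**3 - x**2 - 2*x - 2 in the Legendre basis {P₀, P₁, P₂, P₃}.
(-7/3)P₀ + (-4/5)P₁ + (-2/3)P₂ + (4/5)P₃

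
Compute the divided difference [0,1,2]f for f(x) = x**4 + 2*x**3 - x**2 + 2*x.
12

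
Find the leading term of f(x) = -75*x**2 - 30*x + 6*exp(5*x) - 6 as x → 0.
125*x**3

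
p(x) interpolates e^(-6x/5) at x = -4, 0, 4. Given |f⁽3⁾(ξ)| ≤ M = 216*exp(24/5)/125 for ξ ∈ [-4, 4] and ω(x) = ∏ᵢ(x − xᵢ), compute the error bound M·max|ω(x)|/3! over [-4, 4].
512*sqrt(3)*exp(24/5)/125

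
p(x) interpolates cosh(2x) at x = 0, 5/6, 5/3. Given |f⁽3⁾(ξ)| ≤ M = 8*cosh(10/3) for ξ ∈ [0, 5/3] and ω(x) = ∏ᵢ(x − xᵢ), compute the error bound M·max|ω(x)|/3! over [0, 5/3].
125*sqrt(3)*cosh(10/3)/729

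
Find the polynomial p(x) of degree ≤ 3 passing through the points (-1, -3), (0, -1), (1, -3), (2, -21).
-2*x**3 - 2*x**2 + 2*x - 1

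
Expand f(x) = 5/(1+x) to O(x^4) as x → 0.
5 - 5*x + 5*x**2 - 5*x**3 + O(x**4)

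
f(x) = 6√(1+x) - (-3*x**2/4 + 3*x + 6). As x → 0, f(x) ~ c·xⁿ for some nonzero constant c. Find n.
3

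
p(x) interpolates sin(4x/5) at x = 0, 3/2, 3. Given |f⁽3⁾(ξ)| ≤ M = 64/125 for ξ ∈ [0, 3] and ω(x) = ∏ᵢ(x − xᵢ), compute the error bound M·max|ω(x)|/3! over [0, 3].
8*sqrt(3)/125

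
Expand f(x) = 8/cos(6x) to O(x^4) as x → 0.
8 + 144*x**2 + O(x**4)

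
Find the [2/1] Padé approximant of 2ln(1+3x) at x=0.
3*x*(x + 2)/(2*x + 1)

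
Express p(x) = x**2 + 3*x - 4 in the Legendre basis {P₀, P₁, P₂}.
(-11/3)P₀ + (3)P₁ + (2/3)P₂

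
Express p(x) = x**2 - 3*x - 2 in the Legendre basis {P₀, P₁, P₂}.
(-5/3)P₀ + (-3)P₁ + (2/3)P₂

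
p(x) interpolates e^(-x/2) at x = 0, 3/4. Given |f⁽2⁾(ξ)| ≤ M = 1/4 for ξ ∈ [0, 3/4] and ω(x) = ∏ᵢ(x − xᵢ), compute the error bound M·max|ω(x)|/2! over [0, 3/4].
9/512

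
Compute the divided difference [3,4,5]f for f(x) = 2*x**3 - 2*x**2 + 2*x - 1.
22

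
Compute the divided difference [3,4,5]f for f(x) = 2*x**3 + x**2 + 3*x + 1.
25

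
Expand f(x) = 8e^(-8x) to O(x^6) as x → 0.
8 - 64*x + 256*x**2 - 2048*x**3/3 + 4096*x**4/3 - 32768*x**5/15 + O(x**6)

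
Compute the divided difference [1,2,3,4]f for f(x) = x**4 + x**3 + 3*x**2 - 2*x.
11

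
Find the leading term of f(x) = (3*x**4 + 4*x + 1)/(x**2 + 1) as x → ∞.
3*x**2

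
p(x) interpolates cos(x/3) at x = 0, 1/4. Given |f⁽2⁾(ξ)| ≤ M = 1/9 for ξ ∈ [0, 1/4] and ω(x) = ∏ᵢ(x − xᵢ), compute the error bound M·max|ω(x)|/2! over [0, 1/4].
1/1152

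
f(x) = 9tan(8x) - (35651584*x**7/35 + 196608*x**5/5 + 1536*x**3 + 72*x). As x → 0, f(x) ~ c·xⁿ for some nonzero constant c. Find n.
9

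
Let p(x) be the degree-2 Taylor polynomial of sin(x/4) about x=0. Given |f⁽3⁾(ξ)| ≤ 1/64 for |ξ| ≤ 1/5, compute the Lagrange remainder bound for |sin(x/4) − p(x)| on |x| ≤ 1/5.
1/48000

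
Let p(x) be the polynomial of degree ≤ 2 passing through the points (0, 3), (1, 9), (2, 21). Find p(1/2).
21/4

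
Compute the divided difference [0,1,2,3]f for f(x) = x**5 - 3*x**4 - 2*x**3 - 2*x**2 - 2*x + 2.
5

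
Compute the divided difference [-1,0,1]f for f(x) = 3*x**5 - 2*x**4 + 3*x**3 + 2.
-2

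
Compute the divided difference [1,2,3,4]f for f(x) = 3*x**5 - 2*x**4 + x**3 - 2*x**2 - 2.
176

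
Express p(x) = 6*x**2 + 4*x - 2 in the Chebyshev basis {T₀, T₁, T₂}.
T₀ + (4)T₁ + (3)T₂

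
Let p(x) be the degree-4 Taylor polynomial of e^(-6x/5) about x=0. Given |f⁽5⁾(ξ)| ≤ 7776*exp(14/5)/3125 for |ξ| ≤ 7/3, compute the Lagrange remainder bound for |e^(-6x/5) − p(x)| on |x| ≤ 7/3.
67228*exp(14/5)/46875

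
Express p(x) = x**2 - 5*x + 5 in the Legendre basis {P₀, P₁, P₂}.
(16/3)P₀ + (-5)P₁ + (2/3)P₂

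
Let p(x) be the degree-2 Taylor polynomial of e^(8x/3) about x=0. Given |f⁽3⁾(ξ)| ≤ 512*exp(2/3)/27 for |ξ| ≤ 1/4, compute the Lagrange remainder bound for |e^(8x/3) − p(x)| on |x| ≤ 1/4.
4*exp(2/3)/81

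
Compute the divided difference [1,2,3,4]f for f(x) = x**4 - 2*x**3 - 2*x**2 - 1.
8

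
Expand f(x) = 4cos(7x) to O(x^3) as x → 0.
4 - 98*x**2 + O(x**3)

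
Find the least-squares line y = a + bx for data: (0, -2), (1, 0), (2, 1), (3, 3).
a = -19/10, b = 8/5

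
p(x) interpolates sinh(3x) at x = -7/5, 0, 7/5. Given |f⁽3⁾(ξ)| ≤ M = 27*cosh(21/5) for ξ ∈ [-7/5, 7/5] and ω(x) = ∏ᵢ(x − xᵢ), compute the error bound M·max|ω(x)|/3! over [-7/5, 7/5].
343*sqrt(3)*cosh(21/5)/125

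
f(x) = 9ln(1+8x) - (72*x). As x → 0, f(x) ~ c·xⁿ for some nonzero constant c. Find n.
2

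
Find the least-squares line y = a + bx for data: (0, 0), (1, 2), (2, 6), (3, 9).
a = -2/5, b = 31/10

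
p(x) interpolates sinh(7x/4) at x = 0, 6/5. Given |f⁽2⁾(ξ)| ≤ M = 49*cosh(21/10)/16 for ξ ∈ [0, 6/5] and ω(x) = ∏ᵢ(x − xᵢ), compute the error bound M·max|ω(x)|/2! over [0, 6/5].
441*cosh(21/10)/800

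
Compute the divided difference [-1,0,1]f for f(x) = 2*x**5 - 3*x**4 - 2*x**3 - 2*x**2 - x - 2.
-5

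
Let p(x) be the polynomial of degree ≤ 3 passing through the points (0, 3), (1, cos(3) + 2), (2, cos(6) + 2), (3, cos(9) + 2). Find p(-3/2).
-35*cos(9)/16 + 135*cos(6)/16 + 137/16 - 189*cos(3)/16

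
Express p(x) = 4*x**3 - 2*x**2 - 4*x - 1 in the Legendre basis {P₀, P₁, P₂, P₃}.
(-5/3)P₀ + (-8/5)P₁ + (-4/3)P₂ + (8/5)P₃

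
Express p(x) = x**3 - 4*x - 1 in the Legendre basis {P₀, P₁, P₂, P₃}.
-P₀ + (-17/5)P₁ + (2/5)P₃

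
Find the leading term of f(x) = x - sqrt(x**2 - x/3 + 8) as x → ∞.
1/6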